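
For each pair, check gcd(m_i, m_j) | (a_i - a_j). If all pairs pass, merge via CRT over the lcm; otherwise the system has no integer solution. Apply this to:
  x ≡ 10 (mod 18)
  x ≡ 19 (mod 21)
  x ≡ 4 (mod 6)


Moduli 18, 21, 6 are not pairwise coprime, so CRT works modulo lcm(m_i) when all pairwise compatibility conditions hold.
Pairwise compatibility: gcd(m_i, m_j) must divide a_i - a_j for every pair.
Merge one congruence at a time:
  Start: x ≡ 10 (mod 18).
  Combine with x ≡ 19 (mod 21): gcd(18, 21) = 3; 19 - 10 = 9, which IS divisible by 3, so compatible.
    Write x = 10 + 18·t and substitute into x ≡ 19 (mod 21): 18·t ≡ 19 − 10 = 9 (mod 21).
    Divide the congruence (and modulus) by g = 3: 6·t ≡ 3 (mod 7).
    The inverse of 6 mod 7 is 6 (since 6·6 = 36 = 5·7 + 1), so t ≡ 6·3 = 18 ≡ 4 (mod 7).
    Then x = 10 + 18·4 = 82, valid modulo lcm(18, 21) = 126: x ≡ 82 (mod 126).
  Combine with x ≡ 4 (mod 6): gcd(126, 6) = 6; 4 - 82 = -78, which IS divisible by 6, so compatible.
    Write x = 82 + 126·t and substitute into x ≡ 4 (mod 6): 126·t ≡ 4 − 82 = -78 (mod 6).
    Divide the congruence (and modulus) by g = 6: 21·t ≡ -13 (mod 1).
    Modulo 1 every t works; take t = 0.
    Then x = 82 + 126·0 = 82, valid modulo lcm(126, 6) = 126: x ≡ 82 (mod 126).
Verify: 82 mod 18 = 10, 82 mod 21 = 19, 82 mod 6 = 4.

x ≡ 82 (mod 126).


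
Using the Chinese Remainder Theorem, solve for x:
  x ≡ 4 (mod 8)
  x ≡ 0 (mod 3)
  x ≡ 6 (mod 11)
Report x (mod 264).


Moduli 8, 3, 11 are pairwise coprime; by CRT there is a unique solution modulo M = 8 · 3 · 11 = 264.
Solve pairwise, accumulating the modulus:
  Start with x ≡ 4 (mod 8).
  Combine with x ≡ 0 (mod 3): since gcd(8, 3) = 1, we get a unique residue mod 24.
    Write x = 4 + 8·t and substitute into x ≡ 0 (mod 3): 8·t ≡ 0 − 4 = -4 (mod 3).
    Reduce coefficients mod 3: 2·t ≡ 2 (mod 3).
    The inverse of 2 mod 3 is 2 (since 2·2 = 4 = 1·3 + 1), so t ≡ 2·2 = 4 ≡ 1 (mod 3).
    Then x = 4 + 8·1 = 12, valid modulo lcm(8, 3) = 24: x ≡ 12 (mod 24).
  Combine with x ≡ 6 (mod 11): since gcd(24, 11) = 1, we get a unique residue mod 264.
    Write x = 12 + 24·t and substitute into x ≡ 6 (mod 11): 24·t ≡ 6 − 12 = -6 (mod 11).
    Reduce coefficients mod 11: 2·t ≡ 5 (mod 11).
    The inverse of 2 mod 11 is 6 (since 2·6 = 12 = 1·11 + 1), so t ≡ 6·5 = 30 ≡ 8 (mod 11).
    Then x = 12 + 24·8 = 204, valid modulo lcm(24, 11) = 264: x ≡ 204 (mod 264).
Verify: 204 mod 8 = 4 ✓, 204 mod 3 = 0 ✓, 204 mod 11 = 6 ✓.

x ≡ 204 (mod 264).


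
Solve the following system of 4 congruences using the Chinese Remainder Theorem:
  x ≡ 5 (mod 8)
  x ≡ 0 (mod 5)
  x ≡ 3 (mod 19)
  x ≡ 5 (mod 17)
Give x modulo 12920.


Product of moduli M = 8 · 5 · 19 · 17 = 12920.
Merge one congruence at a time:
  Start: x ≡ 5 (mod 8).
  Combine with x ≡ 0 (mod 5); new modulus lcm = 40.
    Write x = 5 + 8·t and substitute into x ≡ 0 (mod 5): 8·t ≡ 0 − 5 = -5 (mod 5).
    Reduce coefficients mod 5: 3·t ≡ 0 (mod 5).
    The inverse of 3 mod 5 is 2 (since 3·2 = 6 = 1·5 + 1), so t ≡ 2·0 = 0 ≡ 0 (mod 5).
    Then x = 5 + 8·0 = 5, valid modulo lcm(8, 5) = 40: x ≡ 5 (mod 40).
  Combine with x ≡ 3 (mod 19); new modulus lcm = 760.
    Write x = 5 + 40·t and substitute into x ≡ 3 (mod 19): 40·t ≡ 3 − 5 = -2 (mod 19).
    Reduce coefficients mod 19: 2·t ≡ 17 (mod 19).
    The inverse of 2 mod 19 is 10 (since 2·10 = 20 = 1·19 + 1), so t ≡ 10·17 = 170 ≡ 18 (mod 19).
    Then x = 5 + 40·18 = 725, valid modulo lcm(40, 19) = 760: x ≡ 725 (mod 760).
  Combine with x ≡ 5 (mod 17); new modulus lcm = 12920.
    Write x = 725 + 760·t and substitute into x ≡ 5 (mod 17): 760·t ≡ 5 − 725 = -720 (mod 17).
    Reduce coefficients mod 17: 12·t ≡ 11 (mod 17).
    The inverse of 12 mod 17 is 10 (since 12·10 = 120 = 7·17 + 1), so t ≡ 10·11 = 110 ≡ 8 (mod 17).
    Then x = 725 + 760·8 = 6805, valid modulo lcm(760, 17) = 12920: x ≡ 6805 (mod 12920).
Verify against each original: 6805 mod 8 = 5, 6805 mod 5 = 0, 6805 mod 19 = 3, 6805 mod 17 = 5.

x ≡ 6805 (mod 12920).


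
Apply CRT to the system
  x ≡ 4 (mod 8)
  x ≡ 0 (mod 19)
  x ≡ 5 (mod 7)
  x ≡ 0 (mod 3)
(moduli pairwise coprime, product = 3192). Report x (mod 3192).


Product of moduli M = 8 · 19 · 7 · 3 = 3192.
Merge one congruence at a time:
  Start: x ≡ 4 (mod 8).
  Combine with x ≡ 0 (mod 19); new modulus lcm = 152.
    Write x = 4 + 8·t and substitute into x ≡ 0 (mod 19): 8·t ≡ 0 − 4 = -4 (mod 19).
    Reduce coefficients mod 19: 8·t ≡ 15 (mod 19).
    The inverse of 8 mod 19 is 12 (since 8·12 = 96 = 5·19 + 1), so t ≡ 12·15 = 180 ≡ 9 (mod 19).
    Then x = 4 + 8·9 = 76, valid modulo lcm(8, 19) = 152: x ≡ 76 (mod 152).
  Combine with x ≡ 5 (mod 7); new modulus lcm = 1064.
    Write x = 76 + 152·t and substitute into x ≡ 5 (mod 7): 152·t ≡ 5 − 76 = -71 (mod 7).
    Reduce coefficients mod 7: 5·t ≡ 6 (mod 7).
    The inverse of 5 mod 7 is 3 (since 5·3 = 15 = 2·7 + 1), so t ≡ 3·6 = 18 ≡ 4 (mod 7).
    Then x = 76 + 152·4 = 684, valid modulo lcm(152, 7) = 1064: x ≡ 684 (mod 1064).
  Combine with x ≡ 0 (mod 3); new modulus lcm = 3192.
    Write x = 684 + 1064·t and substitute into x ≡ 0 (mod 3): 1064·t ≡ 0 − 684 = -684 (mod 3).
    Reduce coefficients mod 3: 2·t ≡ 0 (mod 3).
    The inverse of 2 mod 3 is 2 (since 2·2 = 4 = 1·3 + 1), so t ≡ 2·0 = 0 ≡ 0 (mod 3).
    Then x = 684 + 1064·0 = 684, valid modulo lcm(1064, 3) = 3192: x ≡ 684 (mod 3192).
Verify against each original: 684 mod 8 = 4, 684 mod 19 = 0, 684 mod 7 = 5, 684 mod 3 = 0.

x ≡ 684 (mod 3192).


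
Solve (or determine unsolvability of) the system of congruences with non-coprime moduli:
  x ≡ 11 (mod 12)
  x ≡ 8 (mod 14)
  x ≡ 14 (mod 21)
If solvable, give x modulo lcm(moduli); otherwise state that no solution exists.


Moduli 12, 14, 21 are not pairwise coprime, so CRT works modulo lcm(m_i) when all pairwise compatibility conditions hold.
Pairwise compatibility: gcd(m_i, m_j) must divide a_i - a_j for every pair.
Merge one congruence at a time:
  Start: x ≡ 11 (mod 12).
  Combine with x ≡ 8 (mod 14): gcd(12, 14) = 2, and 8 - 11 = -3 is NOT divisible by 2.
    ⇒ system is inconsistent (no integer solution).

No solution (the system is inconsistent).


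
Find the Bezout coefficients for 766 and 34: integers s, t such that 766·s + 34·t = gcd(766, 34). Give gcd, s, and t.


Euclidean algorithm on (766, 34) — divide until remainder is 0:
  766 = 22 · 34 + 18
  34 = 1 · 18 + 16
  18 = 1 · 16 + 2
  16 = 8 · 2 + 0
gcd(766, 34) = 2.
Track Bezout coefficients alongside the remainders: start with r₀ = 766 = a·1 + b·0 (s = 1, t = 0) and r₁ = 34 = a·0 + b·1 (s = 0, t = 1); each new remainder r_{k+1} = r_{k-1} − q_k·r_k inherits s_{k+1} = s_{k-1} − q_k·s_k, t_{k+1} = t_{k-1} − q_k·t_k, so r_k = a·s_k + b·t_k at every step:
  q = 22: r = 18, s = 1 − 22·0 = 1, t = 0 − 22·1 = -22  (check: 766·1 + 34·(-22) = 18)
  q = 1: r = 16, s = 0 − 1·1 = -1, t = 1 − 1·(-22) = 23  (check: 766·(-1) + 34·23 = 16)
  q = 1: r = 2, s = 1 − 1·(-1) = 2, t = -22 − 1·23 = -45  (check: 766·2 + 34·(-45) = 2)
The row with r = 2 (the gcd) gives the Bezout coefficients s = 2, t = -45.
Result: 766 · (2) + 34 · (-45) = 2.

gcd(766, 34) = 2; s = 2, t = -45 (check: 766·2 + 34·(-45) = 2).


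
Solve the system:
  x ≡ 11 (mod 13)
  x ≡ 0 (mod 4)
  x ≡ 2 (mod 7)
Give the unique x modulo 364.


Moduli 13, 4, 7 are pairwise coprime; by CRT there is a unique solution modulo M = 13 · 4 · 7 = 364.
Solve pairwise, accumulating the modulus:
  Start with x ≡ 11 (mod 13).
  Combine with x ≡ 0 (mod 4): since gcd(13, 4) = 1, we get a unique residue mod 52.
    Write x = 11 + 13·t and substitute into x ≡ 0 (mod 4): 13·t ≡ 0 − 11 = -11 (mod 4).
    Reduce coefficients mod 4: 1·t ≡ 1 (mod 4).
    So t ≡ 1 (mod 4).
    Then x = 11 + 13·1 = 24, valid modulo lcm(13, 4) = 52: x ≡ 24 (mod 52).
  Combine with x ≡ 2 (mod 7): since gcd(52, 7) = 1, we get a unique residue mod 364.
    Write x = 24 + 52·t and substitute into x ≡ 2 (mod 7): 52·t ≡ 2 − 24 = -22 (mod 7).
    Reduce coefficients mod 7: 3·t ≡ 6 (mod 7).
    The inverse of 3 mod 7 is 5 (since 3·5 = 15 = 2·7 + 1), so t ≡ 5·6 = 30 ≡ 2 (mod 7).
    Then x = 24 + 52·2 = 128, valid modulo lcm(52, 7) = 364: x ≡ 128 (mod 364).
Verify: 128 mod 13 = 11 ✓, 128 mod 4 = 0 ✓, 128 mod 7 = 2 ✓.

x ≡ 128 (mod 364).


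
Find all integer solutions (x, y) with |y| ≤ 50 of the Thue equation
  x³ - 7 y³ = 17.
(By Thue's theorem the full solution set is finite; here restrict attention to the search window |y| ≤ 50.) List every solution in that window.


The equation is x³ - 7y³ = 17. For fixed y, x³ = 7·y³ + 17, so a solution requires the RHS to be a perfect cube.
Strategy: iterate y from -50 to 50, compute RHS = 7·y³ + 17, and check whether it is a (positive or negative) perfect cube.
Check small values of y:
  y = 0: RHS = 17 is not a perfect cube.
  y = 1: RHS = 24 is not a perfect cube.
  y = -1: RHS = 10 is not a perfect cube.
  y = 2: RHS = 73 is not a perfect cube.
  y = -2: RHS = -39 is not a perfect cube.
  y = 3: RHS = 206 is not a perfect cube.
  y = -3: RHS = -172 is not a perfect cube.
Continuing the search up to |y| = 50 finds no solutions either.
No (x, y) in the scanned range satisfies the equation.

No integer solutions with |y| ≤ 50.


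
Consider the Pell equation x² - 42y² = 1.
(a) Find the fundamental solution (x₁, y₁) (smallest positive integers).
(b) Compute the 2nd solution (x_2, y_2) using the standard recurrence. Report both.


Step 1: Find the fundamental solution (x₁, y₁) of x² - 42y² = 1.
  Expand √42 as a continued fraction. a₀ = ⌊√42⌋ = 6; iterate m_{k+1} = d_k·a_k − m_k, d_{k+1} = (42 − m_{k+1}²)/d_k, a_{k+1} = ⌊(a₀ + m_{k+1})/d_{k+1}⌋ (starting m₀ = 0, d₀ = 1), with convergents p_k = a_k·p_{k-1} + p_{k-2}, q_k = a_k·q_{k-1} + q_{k-2} (p₋₁ = 1, q₋₁ = 0):
  k = 0: a₀ = 6; p₀/q₀ = 6/1; p₀² − 42·q₀² = 36 − 42 = -6.
  k = 1: m = 6, d = 6, a = ⌊(6 + 6)/6⌋ = 2; p/q = (2·6 + 1)/(2·1 + 0) = 13/2; p² − 42·q² = 169 − 168 = 1.
  The first convergent with p² − 42·q² = 1 gives the fundamental solution (x₁, y₁) = (13, 2).
Step 2: Apply the recurrence (x_{n+1}, y_{n+1}) = (x₁x_n + 42y₁y_n, x₁y_n + y₁x_n) repeatedly.
  From (x_1, y_1) = (13, 2): x_2 = 13·13 + 42·2·2 = 337; y_2 = 13·2 + 2·13 = 52.
Step 3: Verify x_2² - 42·y_2² = 113569 - 113568 = 1 (should be 1). ✓

(x_1, y_1) = (13, 2); (x_2, y_2) = (337, 52).


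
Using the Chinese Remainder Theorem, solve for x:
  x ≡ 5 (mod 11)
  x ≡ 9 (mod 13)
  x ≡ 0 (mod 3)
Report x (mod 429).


Moduli 11, 13, 3 are pairwise coprime; by CRT there is a unique solution modulo M = 11 · 13 · 3 = 429.
Solve pairwise, accumulating the modulus:
  Start with x ≡ 5 (mod 11).
  Combine with x ≡ 9 (mod 13): since gcd(11, 13) = 1, we get a unique residue mod 143.
    Write x = 5 + 11·t and substitute into x ≡ 9 (mod 13): 11·t ≡ 9 − 5 = 4 (mod 13).
    The inverse of 11 mod 13 is 6 (since 11·6 = 66 = 5·13 + 1), so t ≡ 6·4 = 24 ≡ 11 (mod 13).
    Then x = 5 + 11·11 = 126, valid modulo lcm(11, 13) = 143: x ≡ 126 (mod 143).
  Combine with x ≡ 0 (mod 3): since gcd(143, 3) = 1, we get a unique residue mod 429.
    Write x = 126 + 143·t and substitute into x ≡ 0 (mod 3): 143·t ≡ 0 − 126 = -126 (mod 3).
    Reduce coefficients mod 3: 2·t ≡ 0 (mod 3).
    The inverse of 2 mod 3 is 2 (since 2·2 = 4 = 1·3 + 1), so t ≡ 2·0 = 0 ≡ 0 (mod 3).
    Then x = 126 + 143·0 = 126, valid modulo lcm(143, 3) = 429: x ≡ 126 (mod 429).
Verify: 126 mod 11 = 5 ✓, 126 mod 13 = 9 ✓, 126 mod 3 = 0 ✓.

x ≡ 126 (mod 429).


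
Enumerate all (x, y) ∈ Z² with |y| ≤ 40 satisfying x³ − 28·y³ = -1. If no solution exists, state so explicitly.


The equation is x³ - 28y³ = -1. For fixed y, x³ = 28·y³ − 1, so a solution requires the RHS to be a perfect cube.
Strategy: iterate y from -40 to 40, compute RHS = 28·y³ − 1, and check whether it is a (positive or negative) perfect cube.
Check small values of y:
  y = 0: RHS = -1 = (-1)³ ⇒ x = -1 works.
  y = 1: RHS = 27 = (3)³ ⇒ x = 3 works.
  y = -1: RHS = -29 is not a perfect cube.
  y = 2: RHS = 223 is not a perfect cube.
  y = -2: RHS = -225 is not a perfect cube.
  y = 3: RHS = 755 is not a perfect cube.
  y = -3: RHS = -757 is not a perfect cube.
Continuing the search up to |y| = 40 finds no further solutions beyond those listed.
Collected solutions: (-1, 0), (3, 1).

Solutions (with |y| ≤ 40): (-1, 0), (3, 1).


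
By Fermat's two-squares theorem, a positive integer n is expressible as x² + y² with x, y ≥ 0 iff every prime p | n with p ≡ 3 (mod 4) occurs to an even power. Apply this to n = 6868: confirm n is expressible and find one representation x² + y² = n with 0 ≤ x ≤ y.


Step 1: Factor n = 6868 = 2^2 · 17 · 101.
Step 2: Check the mod-4 condition on each prime factor: 2 = 2 (special); 17 ≡ 1 (mod 4), exponent 1; 101 ≡ 1 (mod 4), exponent 1.
All primes ≡ 3 (mod 4) appear to even exponent (or don't appear), so by the two-squares theorem n IS expressible as a sum of two squares.
Step 3: Build a representation. Group n = k² · m with k = 2 and m = 17 · 101 = 1717 (a product of primes ≡ 1 (mod 4)); a representation of m scales to one of n via (k·x)² + (k·y)² = k²(x² + y²). Each prime p ≡ 1 (mod 4) is itself a sum of two squares; find a² by testing p − a² for a perfect square:
  17: 17 − 1² = 16 = 4² ⇒ 17 = 1² + 4².
  101: 101 − 1² = 100 = 10² ⇒ 101 = 1² + 10².
  Combine using the Brahmagupta–Fibonacci identity (a² + b²)(c² + d²) = (ac − bd)² + (ad + bc)² = (ac + bd)² + (ad − bc)²:
  17 · 101 = 1717: from (1² + 4²)(1² + 10²), take (1·1 − 4·10, 1·10 + 4·1) = (1 − 40, 10 + 4) = (-39, 14); dropping signs (only squares matter) gives (39, 14); check 39² + 14² = 1521 + 196 = 1717 ✓.
  Scale by k = 2: (2·39, 2·14) = (78, 28).
Step 4: Order so x ≤ y and verify: 28² + 78² = 784 + 6084 = 6868 = n. ✓

n = 6868 = 28² + 78² (one valid representation with x ≤ y).


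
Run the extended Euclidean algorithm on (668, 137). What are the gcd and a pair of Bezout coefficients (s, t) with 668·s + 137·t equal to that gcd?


Euclidean algorithm on (668, 137) — divide until remainder is 0:
  668 = 4 · 137 + 120
  137 = 1 · 120 + 17
  120 = 7 · 17 + 1
  17 = 17 · 1 + 0
gcd(668, 137) = 1.
Track Bezout coefficients alongside the remainders: start with r₀ = 668 = a·1 + b·0 (s = 1, t = 0) and r₁ = 137 = a·0 + b·1 (s = 0, t = 1); each new remainder r_{k+1} = r_{k-1} − q_k·r_k inherits s_{k+1} = s_{k-1} − q_k·s_k, t_{k+1} = t_{k-1} − q_k·t_k, so r_k = a·s_k + b·t_k at every step:
  q = 4: r = 120, s = 1 − 4·0 = 1, t = 0 − 4·1 = -4  (check: 668·1 + 137·(-4) = 120)
  q = 1: r = 17, s = 0 − 1·1 = -1, t = 1 − 1·(-4) = 5  (check: 668·(-1) + 137·5 = 17)
  q = 7: r = 1, s = 1 − 7·(-1) = 8, t = -4 − 7·5 = -39  (check: 668·8 + 137·(-39) = 1)
The row with r = 1 (the gcd) gives the Bezout coefficients s = 8, t = -39.
Result: 668 · (8) + 137 · (-39) = 1.

gcd(668, 137) = 1; s = 8, t = -39 (check: 668·8 + 137·(-39) = 1).


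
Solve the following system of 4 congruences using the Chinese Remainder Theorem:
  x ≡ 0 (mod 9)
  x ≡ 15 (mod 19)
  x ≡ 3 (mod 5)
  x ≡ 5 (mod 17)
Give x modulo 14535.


Product of moduli M = 9 · 19 · 5 · 17 = 14535.
Merge one congruence at a time:
  Start: x ≡ 0 (mod 9).
  Combine with x ≡ 15 (mod 19); new modulus lcm = 171.
    Write x = 0 + 9·t and substitute into x ≡ 15 (mod 19): 9·t ≡ 15 − 0 = 15 (mod 19).
    The inverse of 9 mod 19 is 17 (since 9·17 = 153 = 8·19 + 1), so t ≡ 17·15 = 255 ≡ 8 (mod 19).
    Then x = 0 + 9·8 = 72, valid modulo lcm(9, 19) = 171: x ≡ 72 (mod 171).
  Combine with x ≡ 3 (mod 5); new modulus lcm = 855.
    Write x = 72 + 171·t and substitute into x ≡ 3 (mod 5): 171·t ≡ 3 − 72 = -69 (mod 5).
    Reduce coefficients mod 5: 1·t ≡ 1 (mod 5).
    So t ≡ 1 (mod 5).
    Then x = 72 + 171·1 = 243, valid modulo lcm(171, 5) = 855: x ≡ 243 (mod 855).
  Combine with x ≡ 5 (mod 17); new modulus lcm = 14535.
    Write x = 243 + 855·t and substitute into x ≡ 5 (mod 17): 855·t ≡ 5 − 243 = -238 (mod 17).
    Reduce coefficients mod 17: 5·t ≡ 0 (mod 17).
    The inverse of 5 mod 17 is 7 (since 5·7 = 35 = 2·17 + 1), so t ≡ 7·0 = 0 ≡ 0 (mod 17).
    Then x = 243 + 855·0 = 243, valid modulo lcm(855, 17) = 14535: x ≡ 243 (mod 14535).
Verify against each original: 243 mod 9 = 0, 243 mod 19 = 15, 243 mod 5 = 3, 243 mod 17 = 5.

x ≡ 243 (mod 14535).


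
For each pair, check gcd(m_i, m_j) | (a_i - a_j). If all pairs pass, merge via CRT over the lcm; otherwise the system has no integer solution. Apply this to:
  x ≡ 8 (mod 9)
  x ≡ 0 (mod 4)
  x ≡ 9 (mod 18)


Moduli 9, 4, 18 are not pairwise coprime, so CRT works modulo lcm(m_i) when all pairwise compatibility conditions hold.
Pairwise compatibility: gcd(m_i, m_j) must divide a_i - a_j for every pair.
Merge one congruence at a time:
  Start: x ≡ 8 (mod 9).
  Combine with x ≡ 0 (mod 4): gcd(9, 4) = 1; 0 - 8 = -8, which IS divisible by 1, so compatible.
    Write x = 8 + 9·t and substitute into x ≡ 0 (mod 4): 9·t ≡ 0 − 8 = -8 (mod 4).
    Reduce coefficients mod 4: 1·t ≡ 0 (mod 4).
    So t ≡ 0 (mod 4).
    Then x = 8 + 9·0 = 8, valid modulo lcm(9, 4) = 36: x ≡ 8 (mod 36).
  Combine with x ≡ 9 (mod 18): gcd(36, 18) = 18, and 9 - 8 = 1 is NOT divisible by 18.
    ⇒ system is inconsistent (no integer solution).

No solution (the system is inconsistent).


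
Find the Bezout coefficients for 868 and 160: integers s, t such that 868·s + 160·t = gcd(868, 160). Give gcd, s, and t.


Euclidean algorithm on (868, 160) — divide until remainder is 0:
  868 = 5 · 160 + 68
  160 = 2 · 68 + 24
  68 = 2 · 24 + 20
  24 = 1 · 20 + 4
  20 = 5 · 4 + 0
gcd(868, 160) = 4.
Track Bezout coefficients alongside the remainders: start with r₀ = 868 = a·1 + b·0 (s = 1, t = 0) and r₁ = 160 = a·0 + b·1 (s = 0, t = 1); each new remainder r_{k+1} = r_{k-1} − q_k·r_k inherits s_{k+1} = s_{k-1} − q_k·s_k, t_{k+1} = t_{k-1} − q_k·t_k, so r_k = a·s_k + b·t_k at every step:
  q = 5: r = 68, s = 1 − 5·0 = 1, t = 0 − 5·1 = -5  (check: 868·1 + 160·(-5) = 68)
  q = 2: r = 24, s = 0 − 2·1 = -2, t = 1 − 2·(-5) = 11  (check: 868·(-2) + 160·11 = 24)
  q = 2: r = 20, s = 1 − 2·(-2) = 5, t = -5 − 2·11 = -27  (check: 868·5 + 160·(-27) = 20)
  q = 1: r = 4, s = -2 − 1·5 = -7, t = 11 − 1·(-27) = 38  (check: 868·(-7) + 160·38 = 4)
The row with r = 4 (the gcd) gives the Bezout coefficients s = -7, t = 38.
Result: 868 · (-7) + 160 · (38) = 4.

gcd(868, 160) = 4; s = -7, t = 38 (check: 868·(-7) + 160·38 = 4).


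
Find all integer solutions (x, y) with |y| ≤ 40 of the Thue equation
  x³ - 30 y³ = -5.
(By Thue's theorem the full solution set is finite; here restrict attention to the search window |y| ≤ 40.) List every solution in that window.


The equation is x³ - 30y³ = -5. For fixed y, x³ = 30·y³ − 5, so a solution requires the RHS to be a perfect cube.
Strategy: iterate y from -40 to 40, compute RHS = 30·y³ − 5, and check whether it is a (positive or negative) perfect cube.
Check small values of y:
  y = 0: RHS = -5 is not a perfect cube.
  y = 1: RHS = 25 is not a perfect cube.
  y = -1: RHS = -35 is not a perfect cube.
  y = 2: RHS = 235 is not a perfect cube.
  y = -2: RHS = -245 is not a perfect cube.
  y = 3: RHS = 805 is not a perfect cube.
  y = -3: RHS = -815 is not a perfect cube.
Continuing the search up to |y| = 40 finds no solutions either.
No (x, y) in the scanned range satisfies the equation.

No integer solutions with |y| ≤ 40.


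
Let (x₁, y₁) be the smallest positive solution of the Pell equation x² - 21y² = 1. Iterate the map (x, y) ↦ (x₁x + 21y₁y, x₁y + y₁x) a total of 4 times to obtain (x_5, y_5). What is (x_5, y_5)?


Step 1: Find the fundamental solution (x₁, y₁) of x² - 21y² = 1.
  Expand √21 as a continued fraction. a₀ = ⌊√21⌋ = 4; iterate m_{k+1} = d_k·a_k − m_k, d_{k+1} = (21 − m_{k+1}²)/d_k, a_{k+1} = ⌊(a₀ + m_{k+1})/d_{k+1}⌋ (starting m₀ = 0, d₀ = 1), with convergents p_k = a_k·p_{k-1} + p_{k-2}, q_k = a_k·q_{k-1} + q_{k-2} (p₋₁ = 1, q₋₁ = 0):
  k = 0: a₀ = 4; p₀/q₀ = 4/1; p₀² − 21·q₀² = 16 − 21 = -5.
  k = 1: m = 4, d = 5, a = ⌊(4 + 4)/5⌋ = 1; p/q = (1·4 + 1)/(1·1 + 0) = 5/1; p² − 21·q² = 25 − 21 = 4.
  k = 2: m = 1, d = 4, a = ⌊(4 + 1)/4⌋ = 1; p/q = (1·5 + 4)/(1·1 + 1) = 9/2; p² − 21·q² = 81 − 84 = -3.
  k = 3: m = 3, d = 3, a = ⌊(4 + 3)/3⌋ = 2; p/q = (2·9 + 5)/(2·2 + 1) = 23/5; p² − 21·q² = 529 − 525 = 4.
  k = 4: m = 3, d = 4, a = ⌊(4 + 3)/4⌋ = 1; p/q = (1·23 + 9)/(1·5 + 2) = 32/7; p² − 21·q² = 1024 − 1029 = -5.
  k = 5: m = 1, d = 5, a = ⌊(4 + 1)/5⌋ = 1; p/q = (1·32 + 23)/(1·7 + 5) = 55/12; p² − 21·q² = 3025 − 3024 = 1.
  The first convergent with p² − 21·q² = 1 gives the fundamental solution (x₁, y₁) = (55, 12).
Step 2: Apply the recurrence (x_{n+1}, y_{n+1}) = (x₁x_n + 21y₁y_n, x₁y_n + y₁x_n) repeatedly.
  From (x_1, y_1) = (55, 12): x_2 = 55·55 + 21·12·12 = 6049; y_2 = 55·12 + 12·55 = 1320.
  From (x_2, y_2) = (6049, 1320): x_3 = 55·6049 + 21·12·1320 = 665335; y_3 = 55·1320 + 12·6049 = 145188.
  From (x_3, y_3) = (665335, 145188): x_4 = 55·665335 + 21·12·145188 = 73180801; y_4 = 55·145188 + 12·665335 = 15969360.
  From (x_4, y_4) = (73180801, 15969360): x_5 = 55·73180801 + 21·12·15969360 = 8049222775; y_5 = 55·15969360 + 12·73180801 = 1756484412.
Step 3: Verify x_5² - 21·y_5² = 64789987281578700625 - 64789987281578700624 = 1 (should be 1). ✓

(x_1, y_1) = (55, 12); (x_5, y_5) = (8049222775, 1756484412).


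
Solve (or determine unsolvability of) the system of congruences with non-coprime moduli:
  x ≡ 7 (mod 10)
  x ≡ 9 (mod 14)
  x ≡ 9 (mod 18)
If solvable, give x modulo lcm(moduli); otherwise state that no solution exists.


Moduli 10, 14, 18 are not pairwise coprime, so CRT works modulo lcm(m_i) when all pairwise compatibility conditions hold.
Pairwise compatibility: gcd(m_i, m_j) must divide a_i - a_j for every pair.
Merge one congruence at a time:
  Start: x ≡ 7 (mod 10).
  Combine with x ≡ 9 (mod 14): gcd(10, 14) = 2; 9 - 7 = 2, which IS divisible by 2, so compatible.
    Write x = 7 + 10·t and substitute into x ≡ 9 (mod 14): 10·t ≡ 9 − 7 = 2 (mod 14).
    Divide the congruence (and modulus) by g = 2: 5·t ≡ 1 (mod 7).
    The inverse of 5 mod 7 is 3 (since 5·3 = 15 = 2·7 + 1), so t ≡ 3·1 = 3 ≡ 3 (mod 7).
    Then x = 7 + 10·3 = 37, valid modulo lcm(10, 14) = 70: x ≡ 37 (mod 70).
  Combine with x ≡ 9 (mod 18): gcd(70, 18) = 2; 9 - 37 = -28, which IS divisible by 2, so compatible.
    Write x = 37 + 70·t and substitute into x ≡ 9 (mod 18): 70·t ≡ 9 − 37 = -28 (mod 18).
    Divide the congruence (and modulus) by g = 2: 35·t ≡ -14 (mod 9).
    Reduce coefficients mod 9: 8·t ≡ 4 (mod 9).
    The inverse of 8 mod 9 is 8 (since 8·8 = 64 = 7·9 + 1), so t ≡ 8·4 = 32 ≡ 5 (mod 9).
    Then x = 37 + 70·5 = 387, valid modulo lcm(70, 18) = 630: x ≡ 387 (mod 630).
Verify: 387 mod 10 = 7, 387 mod 14 = 9, 387 mod 18 = 9.

x ≡ 387 (mod 630).


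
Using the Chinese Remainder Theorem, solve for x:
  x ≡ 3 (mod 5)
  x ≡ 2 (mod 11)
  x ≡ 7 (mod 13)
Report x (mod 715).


Moduli 5, 11, 13 are pairwise coprime; by CRT there is a unique solution modulo M = 5 · 11 · 13 = 715.
Solve pairwise, accumulating the modulus:
  Start with x ≡ 3 (mod 5).
  Combine with x ≡ 2 (mod 11): since gcd(5, 11) = 1, we get a unique residue mod 55.
    Write x = 3 + 5·t and substitute into x ≡ 2 (mod 11): 5·t ≡ 2 − 3 = -1 (mod 11).
    Reduce coefficients mod 11: 5·t ≡ 10 (mod 11).
    The inverse of 5 mod 11 is 9 (since 5·9 = 45 = 4·11 + 1), so t ≡ 9·10 = 90 ≡ 2 (mod 11).
    Then x = 3 + 5·2 = 13, valid modulo lcm(5, 11) = 55: x ≡ 13 (mod 55).
  Combine with x ≡ 7 (mod 13): since gcd(55, 13) = 1, we get a unique residue mod 715.
    Write x = 13 + 55·t and substitute into x ≡ 7 (mod 13): 55·t ≡ 7 − 13 = -6 (mod 13).
    Reduce coefficients mod 13: 3·t ≡ 7 (mod 13).
    The inverse of 3 mod 13 is 9 (since 3·9 = 27 = 2·13 + 1), so t ≡ 9·7 = 63 ≡ 11 (mod 13).
    Then x = 13 + 55·11 = 618, valid modulo lcm(55, 13) = 715: x ≡ 618 (mod 715).
Verify: 618 mod 5 = 3 ✓, 618 mod 11 = 2 ✓, 618 mod 13 = 7 ✓.

x ≡ 618 (mod 715).


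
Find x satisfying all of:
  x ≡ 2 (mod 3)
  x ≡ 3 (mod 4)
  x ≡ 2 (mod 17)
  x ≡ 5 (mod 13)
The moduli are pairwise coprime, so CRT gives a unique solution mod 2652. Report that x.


Product of moduli M = 3 · 4 · 17 · 13 = 2652.
Merge one congruence at a time:
  Start: x ≡ 2 (mod 3).
  Combine with x ≡ 3 (mod 4); new modulus lcm = 12.
    Write x = 2 + 3·t and substitute into x ≡ 3 (mod 4): 3·t ≡ 3 − 2 = 1 (mod 4).
    The inverse of 3 mod 4 is 3 (since 3·3 = 9 = 2·4 + 1), so t ≡ 3·1 = 3 ≡ 3 (mod 4).
    Then x = 2 + 3·3 = 11, valid modulo lcm(3, 4) = 12: x ≡ 11 (mod 12).
  Combine with x ≡ 2 (mod 17); new modulus lcm = 204.
    Write x = 11 + 12·t and substitute into x ≡ 2 (mod 17): 12·t ≡ 2 − 11 = -9 (mod 17).
    Reduce coefficients mod 17: 12·t ≡ 8 (mod 17).
    The inverse of 12 mod 17 is 10 (since 12·10 = 120 = 7·17 + 1), so t ≡ 10·8 = 80 ≡ 12 (mod 17).
    Then x = 11 + 12·12 = 155, valid modulo lcm(12, 17) = 204: x ≡ 155 (mod 204).
  Combine with x ≡ 5 (mod 13); new modulus lcm = 2652.
    Write x = 155 + 204·t and substitute into x ≡ 5 (mod 13): 204·t ≡ 5 − 155 = -150 (mod 13).
    Reduce coefficients mod 13: 9·t ≡ 6 (mod 13).
    The inverse of 9 mod 13 is 3 (since 9·3 = 27 = 2·13 + 1), so t ≡ 3·6 = 18 ≡ 5 (mod 13).
    Then x = 155 + 204·5 = 1175, valid modulo lcm(204, 13) = 2652: x ≡ 1175 (mod 2652).
Verify against each original: 1175 mod 3 = 2, 1175 mod 4 = 3, 1175 mod 17 = 2, 1175 mod 13 = 5.

x ≡ 1175 (mod 2652).


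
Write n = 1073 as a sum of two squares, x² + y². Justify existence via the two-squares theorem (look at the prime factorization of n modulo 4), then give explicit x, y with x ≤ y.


Step 1: Factor n = 1073 = 29 · 37.
Step 2: Check the mod-4 condition on each prime factor: 29 ≡ 1 (mod 4), exponent 1; 37 ≡ 1 (mod 4), exponent 1.
All primes ≡ 3 (mod 4) appear to even exponent (or don't appear), so by the two-squares theorem n IS expressible as a sum of two squares.
Step 3: Build a representation. Here n = 29 · 37 is a product of primes ≡ 1 (mod 4). Each prime p ≡ 1 (mod 4) is itself a sum of two squares; find a² by testing p − a² for a perfect square:
  29: 29 − 1² = 28, 29 − 2² = 25 = 5² ⇒ 29 = 2² + 5².
  37: 37 − 1² = 36 = 6² ⇒ 37 = 1² + 6².
  Combine using the Brahmagupta–Fibonacci identity (a² + b²)(c² + d²) = (ac − bd)² + (ad + bc)² = (ac + bd)² + (ad − bc)²:
  29 · 37 = 1073: from (2² + 5²)(1² + 6²), take (2·1 − 5·6, 2·6 + 5·1) = (2 − 30, 12 + 5) = (-28, 17); dropping signs (only squares matter) gives (28, 17); check 28² + 17² = 784 + 289 = 1073 ✓.
Step 4: Order so x ≤ y and verify: 17² + 28² = 289 + 784 = 1073 = n. ✓

n = 1073 = 17² + 28² (one valid representation with x ≤ y).


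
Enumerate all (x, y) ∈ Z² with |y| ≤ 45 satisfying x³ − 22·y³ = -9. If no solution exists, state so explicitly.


The equation is x³ - 22y³ = -9. For fixed y, x³ = 22·y³ − 9, so a solution requires the RHS to be a perfect cube.
Strategy: iterate y from -45 to 45, compute RHS = 22·y³ − 9, and check whether it is a (positive or negative) perfect cube.
Check small values of y:
  y = 0: RHS = -9 is not a perfect cube.
  y = 1: RHS = 13 is not a perfect cube.
  y = -1: RHS = -31 is not a perfect cube.
  y = 2: RHS = 167 is not a perfect cube.
  y = -2: RHS = -185 is not a perfect cube.
  y = 3: RHS = 585 is not a perfect cube.
  y = -3: RHS = -603 is not a perfect cube.
Continuing the search up to |y| = 45 finds no solutions either.
No (x, y) in the scanned range satisfies the equation.

No integer solutions with |y| ≤ 45.


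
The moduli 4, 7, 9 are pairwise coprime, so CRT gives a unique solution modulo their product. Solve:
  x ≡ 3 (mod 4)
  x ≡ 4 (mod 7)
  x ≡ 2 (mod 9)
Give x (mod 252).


Moduli 4, 7, 9 are pairwise coprime; by CRT there is a unique solution modulo M = 4 · 7 · 9 = 252.
Solve pairwise, accumulating the modulus:
  Start with x ≡ 3 (mod 4).
  Combine with x ≡ 4 (mod 7): since gcd(4, 7) = 1, we get a unique residue mod 28.
    Write x = 3 + 4·t and substitute into x ≡ 4 (mod 7): 4·t ≡ 4 − 3 = 1 (mod 7).
    The inverse of 4 mod 7 is 2 (since 4·2 = 8 = 1·7 + 1), so t ≡ 2·1 = 2 ≡ 2 (mod 7).
    Then x = 3 + 4·2 = 11, valid modulo lcm(4, 7) = 28: x ≡ 11 (mod 28).
  Combine with x ≡ 2 (mod 9): since gcd(28, 9) = 1, we get a unique residue mod 252.
    Write x = 11 + 28·t and substitute into x ≡ 2 (mod 9): 28·t ≡ 2 − 11 = -9 (mod 9).
    Reduce coefficients mod 9: 1·t ≡ 0 (mod 9).
    So t ≡ 0 (mod 9).
    Then x = 11 + 28·0 = 11, valid modulo lcm(28, 9) = 252: x ≡ 11 (mod 252).
Verify: 11 mod 4 = 3 ✓, 11 mod 7 = 4 ✓, 11 mod 9 = 2 ✓.

x ≡ 11 (mod 252).


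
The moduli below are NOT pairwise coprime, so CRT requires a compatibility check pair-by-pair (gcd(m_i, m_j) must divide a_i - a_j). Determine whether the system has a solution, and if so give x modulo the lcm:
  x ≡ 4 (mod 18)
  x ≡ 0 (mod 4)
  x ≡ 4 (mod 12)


Moduli 18, 4, 12 are not pairwise coprime, so CRT works modulo lcm(m_i) when all pairwise compatibility conditions hold.
Pairwise compatibility: gcd(m_i, m_j) must divide a_i - a_j for every pair.
Merge one congruence at a time:
  Start: x ≡ 4 (mod 18).
  Combine with x ≡ 0 (mod 4): gcd(18, 4) = 2; 0 - 4 = -4, which IS divisible by 2, so compatible.
    Write x = 4 + 18·t and substitute into x ≡ 0 (mod 4): 18·t ≡ 0 − 4 = -4 (mod 4).
    Divide the congruence (and modulus) by g = 2: 9·t ≡ -2 (mod 2).
    Reduce coefficients mod 2: 1·t ≡ 0 (mod 2).
    So t ≡ 0 (mod 2).
    Then x = 4 + 18·0 = 4, valid modulo lcm(18, 4) = 36: x ≡ 4 (mod 36).
  Combine with x ≡ 4 (mod 12): gcd(36, 12) = 12; 4 - 4 = 0, which IS divisible by 12, so compatible.
    Write x = 4 + 36·t and substitute into x ≡ 4 (mod 12): 36·t ≡ 4 − 4 = 0 (mod 12).
    Divide the congruence (and modulus) by g = 12: 3·t ≡ 0 (mod 1).
    Modulo 1 every t works; take t = 0.
    Then x = 4 + 36·0 = 4, valid modulo lcm(36, 12) = 36: x ≡ 4 (mod 36).
Verify: 4 mod 18 = 4, 4 mod 4 = 0, 4 mod 12 = 4.

x ≡ 4 (mod 36).


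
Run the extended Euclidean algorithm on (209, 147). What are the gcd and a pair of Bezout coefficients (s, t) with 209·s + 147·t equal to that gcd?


Euclidean algorithm on (209, 147) — divide until remainder is 0:
  209 = 1 · 147 + 62
  147 = 2 · 62 + 23
  62 = 2 · 23 + 16
  23 = 1 · 16 + 7
  16 = 2 · 7 + 2
  7 = 3 · 2 + 1
  2 = 2 · 1 + 0
gcd(209, 147) = 1.
Track Bezout coefficients alongside the remainders: start with r₀ = 209 = a·1 + b·0 (s = 1, t = 0) and r₁ = 147 = a·0 + b·1 (s = 0, t = 1); each new remainder r_{k+1} = r_{k-1} − q_k·r_k inherits s_{k+1} = s_{k-1} − q_k·s_k, t_{k+1} = t_{k-1} − q_k·t_k, so r_k = a·s_k + b·t_k at every step:
  q = 1: r = 62, s = 1 − 1·0 = 1, t = 0 − 1·1 = -1  (check: 209·1 + 147·(-1) = 62)
  q = 2: r = 23, s = 0 − 2·1 = -2, t = 1 − 2·(-1) = 3  (check: 209·(-2) + 147·3 = 23)
  q = 2: r = 16, s = 1 − 2·(-2) = 5, t = -1 − 2·3 = -7  (check: 209·5 + 147·(-7) = 16)
  q = 1: r = 7, s = -2 − 1·5 = -7, t = 3 − 1·(-7) = 10  (check: 209·(-7) + 147·10 = 7)
  q = 2: r = 2, s = 5 − 2·(-7) = 19, t = -7 − 2·10 = -27  (check: 209·19 + 147·(-27) = 2)
  q = 3: r = 1, s = -7 − 3·19 = -64, t = 10 − 3·(-27) = 91  (check: 209·(-64) + 147·91 = 1)
The row with r = 1 (the gcd) gives the Bezout coefficients s = -64, t = 91.
Result: 209 · (-64) + 147 · (91) = 1.

gcd(209, 147) = 1; s = -64, t = 91 (check: 209·(-64) + 147·91 = 1).


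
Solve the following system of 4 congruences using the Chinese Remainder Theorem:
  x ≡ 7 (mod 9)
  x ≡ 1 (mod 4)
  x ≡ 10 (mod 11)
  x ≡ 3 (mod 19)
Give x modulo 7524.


Product of moduli M = 9 · 4 · 11 · 19 = 7524.
Merge one congruence at a time:
  Start: x ≡ 7 (mod 9).
  Combine with x ≡ 1 (mod 4); new modulus lcm = 36.
    Write x = 7 + 9·t and substitute into x ≡ 1 (mod 4): 9·t ≡ 1 − 7 = -6 (mod 4).
    Reduce coefficients mod 4: 1·t ≡ 2 (mod 4).
    So t ≡ 2 (mod 4).
    Then x = 7 + 9·2 = 25, valid modulo lcm(9, 4) = 36: x ≡ 25 (mod 36).
  Combine with x ≡ 10 (mod 11); new modulus lcm = 396.
    Write x = 25 + 36·t and substitute into x ≡ 10 (mod 11): 36·t ≡ 10 − 25 = -15 (mod 11).
    Reduce coefficients mod 11: 3·t ≡ 7 (mod 11).
    The inverse of 3 mod 11 is 4 (since 3·4 = 12 = 1·11 + 1), so t ≡ 4·7 = 28 ≡ 6 (mod 11).
    Then x = 25 + 36·6 = 241, valid modulo lcm(36, 11) = 396: x ≡ 241 (mod 396).
  Combine with x ≡ 3 (mod 19); new modulus lcm = 7524.
    Write x = 241 + 396·t and substitute into x ≡ 3 (mod 19): 396·t ≡ 3 − 241 = -238 (mod 19).
    Reduce coefficients mod 19: 16·t ≡ 9 (mod 19).
    The inverse of 16 mod 19 is 6 (since 16·6 = 96 = 5·19 + 1), so t ≡ 6·9 = 54 ≡ 16 (mod 19).
    Then x = 241 + 396·16 = 6577, valid modulo lcm(396, 19) = 7524: x ≡ 6577 (mod 7524).
Verify against each original: 6577 mod 9 = 7, 6577 mod 4 = 1, 6577 mod 11 = 10, 6577 mod 19 = 3.

x ≡ 6577 (mod 7524).


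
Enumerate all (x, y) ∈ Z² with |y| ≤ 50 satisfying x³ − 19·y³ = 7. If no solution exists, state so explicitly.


The equation is x³ - 19y³ = 7. For fixed y, x³ = 19·y³ + 7, so a solution requires the RHS to be a perfect cube.
Strategy: iterate y from -50 to 50, compute RHS = 19·y³ + 7, and check whether it is a (positive or negative) perfect cube.
Check small values of y:
  y = 0: RHS = 7 is not a perfect cube.
  y = 1: RHS = 26 is not a perfect cube.
  y = -1: RHS = -12 is not a perfect cube.
  y = 2: RHS = 159 is not a perfect cube.
  y = -2: RHS = -145 is not a perfect cube.
  y = 3: RHS = 520 is not a perfect cube.
  y = -3: RHS = -506 is not a perfect cube.
Continuing the search up to |y| = 50 finds no solutions either.
No (x, y) in the scanned range satisfies the equation.

No integer solutions with |y| ≤ 50.


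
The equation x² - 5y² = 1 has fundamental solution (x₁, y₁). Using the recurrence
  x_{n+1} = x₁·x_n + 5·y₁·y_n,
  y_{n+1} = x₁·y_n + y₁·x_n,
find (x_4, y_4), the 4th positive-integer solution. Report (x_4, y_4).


Step 1: Find the fundamental solution (x₁, y₁) of x² - 5y² = 1.
  Expand √5 as a continued fraction. a₀ = ⌊√5⌋ = 2; iterate m_{k+1} = d_k·a_k − m_k, d_{k+1} = (5 − m_{k+1}²)/d_k, a_{k+1} = ⌊(a₀ + m_{k+1})/d_{k+1}⌋ (starting m₀ = 0, d₀ = 1), with convergents p_k = a_k·p_{k-1} + p_{k-2}, q_k = a_k·q_{k-1} + q_{k-2} (p₋₁ = 1, q₋₁ = 0):
  k = 0: a₀ = 2; p₀/q₀ = 2/1; p₀² − 5·q₀² = 4 − 5 = -1.
  k = 1: m = 2, d = 1, a = ⌊(2 + 2)/1⌋ = 4; p/q = (4·2 + 1)/(4·1 + 0) = 9/4; p² − 5·q² = 81 − 80 = 1.
  The first convergent with p² − 5·q² = 1 gives the fundamental solution (x₁, y₁) = (9, 4).
Step 2: Apply the recurrence (x_{n+1}, y_{n+1}) = (x₁x_n + 5y₁y_n, x₁y_n + y₁x_n) repeatedly.
  From (x_1, y_1) = (9, 4): x_2 = 9·9 + 5·4·4 = 161; y_2 = 9·4 + 4·9 = 72.
  From (x_2, y_2) = (161, 72): x_3 = 9·161 + 5·4·72 = 2889; y_3 = 9·72 + 4·161 = 1292.
  From (x_3, y_3) = (2889, 1292): x_4 = 9·2889 + 5·4·1292 = 51841; y_4 = 9·1292 + 4·2889 = 23184.
Step 3: Verify x_4² - 5·y_4² = 2687489281 - 2687489280 = 1 (should be 1). ✓

(x_1, y_1) = (9, 4); (x_4, y_4) = (51841, 23184).


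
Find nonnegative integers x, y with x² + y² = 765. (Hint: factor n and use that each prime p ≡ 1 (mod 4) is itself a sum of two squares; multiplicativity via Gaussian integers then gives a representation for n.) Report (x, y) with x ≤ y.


Step 1: Factor n = 765 = 3^2 · 5 · 17.
Step 2: Check the mod-4 condition on each prime factor: 3 ≡ 3 (mod 4), exponent 2 (must be even); 5 ≡ 1 (mod 4), exponent 1; 17 ≡ 1 (mod 4), exponent 1.
All primes ≡ 3 (mod 4) appear to even exponent (or don't appear), so by the two-squares theorem n IS expressible as a sum of two squares.
Step 3: Build a representation. Group n = k² · m with k = 3 and m = 5 · 17 = 85 (a product of primes ≡ 1 (mod 4)); a representation of m scales to one of n via (k·x)² + (k·y)² = k²(x² + y²). Each prime p ≡ 1 (mod 4) is itself a sum of two squares; find a² by testing p − a² for a perfect square:
  5: 5 − 1² = 4 = 2² ⇒ 5 = 1² + 2².
  17: 17 − 1² = 16 = 4² ⇒ 17 = 1² + 4².
  Combine using the Brahmagupta–Fibonacci identity (a² + b²)(c² + d²) = (ac − bd)² + (ad + bc)² = (ac + bd)² + (ad − bc)²:
  5 · 17 = 85: from (1² + 2²)(1² + 4²), take (1·1 − 2·4, 1·4 + 2·1) = (1 − 8, 4 + 2) = (-7, 6); dropping signs (only squares matter) gives (7, 6); check 7² + 6² = 49 + 36 = 85 ✓.
  Scale by k = 3: (3·7, 3·6) = (21, 18).
Step 4: Order so x ≤ y and verify: 18² + 21² = 324 + 441 = 765 = n. ✓

n = 765 = 18² + 21² (one valid representation with x ≤ y).


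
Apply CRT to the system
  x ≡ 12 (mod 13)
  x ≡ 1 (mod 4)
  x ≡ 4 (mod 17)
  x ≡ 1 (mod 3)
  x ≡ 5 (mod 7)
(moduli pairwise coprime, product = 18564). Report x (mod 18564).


Product of moduli M = 13 · 4 · 17 · 3 · 7 = 18564.
Merge one congruence at a time:
  Start: x ≡ 12 (mod 13).
  Combine with x ≡ 1 (mod 4); new modulus lcm = 52.
    Write x = 12 + 13·t and substitute into x ≡ 1 (mod 4): 13·t ≡ 1 − 12 = -11 (mod 4).
    Reduce coefficients mod 4: 1·t ≡ 1 (mod 4).
    So t ≡ 1 (mod 4).
    Then x = 12 + 13·1 = 25, valid modulo lcm(13, 4) = 52: x ≡ 25 (mod 52).
  Combine with x ≡ 4 (mod 17); new modulus lcm = 884.
    Write x = 25 + 52·t and substitute into x ≡ 4 (mod 17): 52·t ≡ 4 − 25 = -21 (mod 17).
    Reduce coefficients mod 17: 1·t ≡ 13 (mod 17).
    So t ≡ 13 (mod 17).
    Then x = 25 + 52·13 = 701, valid modulo lcm(52, 17) = 884: x ≡ 701 (mod 884).
  Combine with x ≡ 1 (mod 3); new modulus lcm = 2652.
    Write x = 701 + 884·t and substitute into x ≡ 1 (mod 3): 884·t ≡ 1 − 701 = -700 (mod 3).
    Reduce coefficients mod 3: 2·t ≡ 2 (mod 3).
    The inverse of 2 mod 3 is 2 (since 2·2 = 4 = 1·3 + 1), so t ≡ 2·2 = 4 ≡ 1 (mod 3).
    Then x = 701 + 884·1 = 1585, valid modulo lcm(884, 3) = 2652: x ≡ 1585 (mod 2652).
  Combine with x ≡ 5 (mod 7); new modulus lcm = 18564.
    Write x = 1585 + 2652·t and substitute into x ≡ 5 (mod 7): 2652·t ≡ 5 − 1585 = -1580 (mod 7).
    Reduce coefficients mod 7: 6·t ≡ 2 (mod 7).
    The inverse of 6 mod 7 is 6 (since 6·6 = 36 = 5·7 + 1), so t ≡ 6·2 = 12 ≡ 5 (mod 7).
    Then x = 1585 + 2652·5 = 14845, valid modulo lcm(2652, 7) = 18564: x ≡ 14845 (mod 18564).
Verify against each original: 14845 mod 13 = 12, 14845 mod 4 = 1, 14845 mod 17 = 4, 14845 mod 3 = 1, 14845 mod 7 = 5.

x ≡ 14845 (mod 18564).


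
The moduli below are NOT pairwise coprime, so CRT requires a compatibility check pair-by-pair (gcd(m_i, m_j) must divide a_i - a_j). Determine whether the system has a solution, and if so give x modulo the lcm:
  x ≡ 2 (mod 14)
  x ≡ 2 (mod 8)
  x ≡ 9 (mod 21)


Moduli 14, 8, 21 are not pairwise coprime, so CRT works modulo lcm(m_i) when all pairwise compatibility conditions hold.
Pairwise compatibility: gcd(m_i, m_j) must divide a_i - a_j for every pair.
Merge one congruence at a time:
  Start: x ≡ 2 (mod 14).
  Combine with x ≡ 2 (mod 8): gcd(14, 8) = 2; 2 - 2 = 0, which IS divisible by 2, so compatible.
    Write x = 2 + 14·t and substitute into x ≡ 2 (mod 8): 14·t ≡ 2 − 2 = 0 (mod 8).
    Divide the congruence (and modulus) by g = 2: 7·t ≡ 0 (mod 4).
    Reduce coefficients mod 4: 3·t ≡ 0 (mod 4).
    The inverse of 3 mod 4 is 3 (since 3·3 = 9 = 2·4 + 1), so t ≡ 3·0 = 0 ≡ 0 (mod 4).
    Then x = 2 + 14·0 = 2, valid modulo lcm(14, 8) = 56: x ≡ 2 (mod 56).
  Combine with x ≡ 9 (mod 21): gcd(56, 21) = 7; 9 - 2 = 7, which IS divisible by 7, so compatible.
    Write x = 2 + 56·t and substitute into x ≡ 9 (mod 21): 56·t ≡ 9 − 2 = 7 (mod 21).
    Divide the congruence (and modulus) by g = 7: 8·t ≡ 1 (mod 3).
    Reduce coefficients mod 3: 2·t ≡ 1 (mod 3).
    The inverse of 2 mod 3 is 2 (since 2·2 = 4 = 1·3 + 1), so t ≡ 2·1 = 2 ≡ 2 (mod 3).
    Then x = 2 + 56·2 = 114, valid modulo lcm(56, 21) = 168: x ≡ 114 (mod 168).
Verify: 114 mod 14 = 2, 114 mod 8 = 2, 114 mod 21 = 9.

x ≡ 114 (mod 168).
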